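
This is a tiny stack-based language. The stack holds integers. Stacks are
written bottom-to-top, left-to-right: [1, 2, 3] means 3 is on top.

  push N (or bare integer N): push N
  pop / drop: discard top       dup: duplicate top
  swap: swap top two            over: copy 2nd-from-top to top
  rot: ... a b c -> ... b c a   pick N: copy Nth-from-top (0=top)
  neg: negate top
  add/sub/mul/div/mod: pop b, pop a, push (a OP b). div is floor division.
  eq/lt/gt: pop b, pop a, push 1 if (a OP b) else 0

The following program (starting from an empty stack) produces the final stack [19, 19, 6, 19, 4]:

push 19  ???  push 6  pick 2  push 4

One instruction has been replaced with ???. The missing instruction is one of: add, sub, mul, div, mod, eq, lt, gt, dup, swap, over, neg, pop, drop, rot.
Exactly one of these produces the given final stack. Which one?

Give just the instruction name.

Answer: dup

Derivation:
Stack before ???: [19]
Stack after ???:  [19, 19]
The instruction that transforms [19] -> [19, 19] is: dup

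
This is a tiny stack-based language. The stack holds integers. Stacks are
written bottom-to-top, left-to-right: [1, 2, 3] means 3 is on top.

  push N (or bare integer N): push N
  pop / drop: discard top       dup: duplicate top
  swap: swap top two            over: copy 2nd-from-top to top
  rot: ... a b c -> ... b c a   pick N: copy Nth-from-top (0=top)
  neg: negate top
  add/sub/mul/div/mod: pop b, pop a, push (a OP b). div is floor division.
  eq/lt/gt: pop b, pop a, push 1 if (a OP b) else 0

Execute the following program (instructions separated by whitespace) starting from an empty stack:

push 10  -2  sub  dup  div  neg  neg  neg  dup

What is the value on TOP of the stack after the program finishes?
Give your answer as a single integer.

Answer: -1

Derivation:
After 'push 10': [10]
After 'push -2': [10, -2]
After 'sub': [12]
After 'dup': [12, 12]
After 'div': [1]
After 'neg': [-1]
After 'neg': [1]
After 'neg': [-1]
After 'dup': [-1, -1]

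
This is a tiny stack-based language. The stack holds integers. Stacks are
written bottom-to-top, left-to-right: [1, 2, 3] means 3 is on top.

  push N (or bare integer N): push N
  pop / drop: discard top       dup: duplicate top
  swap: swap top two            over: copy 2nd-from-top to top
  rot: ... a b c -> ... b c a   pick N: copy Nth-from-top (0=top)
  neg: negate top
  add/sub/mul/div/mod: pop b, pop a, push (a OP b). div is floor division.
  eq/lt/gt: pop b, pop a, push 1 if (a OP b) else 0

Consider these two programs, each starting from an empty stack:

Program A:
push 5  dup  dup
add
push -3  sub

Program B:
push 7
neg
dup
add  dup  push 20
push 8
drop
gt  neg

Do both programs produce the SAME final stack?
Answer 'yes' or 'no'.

Answer: no

Derivation:
Program A trace:
  After 'push 5': [5]
  After 'dup': [5, 5]
  After 'dup': [5, 5, 5]
  After 'add': [5, 10]
  After 'push -3': [5, 10, -3]
  After 'sub': [5, 13]
Program A final stack: [5, 13]

Program B trace:
  After 'push 7': [7]
  After 'neg': [-7]
  After 'dup': [-7, -7]
  After 'add': [-14]
  After 'dup': [-14, -14]
  After 'push 20': [-14, -14, 20]
  After 'push 8': [-14, -14, 20, 8]
  After 'drop': [-14, -14, 20]
  After 'gt': [-14, 0]
  After 'neg': [-14, 0]
Program B final stack: [-14, 0]
Same: no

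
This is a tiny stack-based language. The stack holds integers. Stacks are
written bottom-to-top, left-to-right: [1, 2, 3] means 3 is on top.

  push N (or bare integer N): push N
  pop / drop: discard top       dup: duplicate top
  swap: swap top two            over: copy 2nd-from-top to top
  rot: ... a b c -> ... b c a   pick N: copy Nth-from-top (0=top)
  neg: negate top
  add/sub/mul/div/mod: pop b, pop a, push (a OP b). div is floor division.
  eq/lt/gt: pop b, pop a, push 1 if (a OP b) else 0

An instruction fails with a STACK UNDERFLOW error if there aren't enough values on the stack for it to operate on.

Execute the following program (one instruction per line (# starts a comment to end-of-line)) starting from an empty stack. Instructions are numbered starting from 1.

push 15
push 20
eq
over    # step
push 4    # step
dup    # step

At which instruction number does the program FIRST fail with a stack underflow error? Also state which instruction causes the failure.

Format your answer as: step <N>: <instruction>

Answer: step 4: over

Derivation:
Step 1 ('push 15'): stack = [15], depth = 1
Step 2 ('push 20'): stack = [15, 20], depth = 2
Step 3 ('eq'): stack = [0], depth = 1
Step 4 ('over'): needs 2 value(s) but depth is 1 — STACK UNDERFLOW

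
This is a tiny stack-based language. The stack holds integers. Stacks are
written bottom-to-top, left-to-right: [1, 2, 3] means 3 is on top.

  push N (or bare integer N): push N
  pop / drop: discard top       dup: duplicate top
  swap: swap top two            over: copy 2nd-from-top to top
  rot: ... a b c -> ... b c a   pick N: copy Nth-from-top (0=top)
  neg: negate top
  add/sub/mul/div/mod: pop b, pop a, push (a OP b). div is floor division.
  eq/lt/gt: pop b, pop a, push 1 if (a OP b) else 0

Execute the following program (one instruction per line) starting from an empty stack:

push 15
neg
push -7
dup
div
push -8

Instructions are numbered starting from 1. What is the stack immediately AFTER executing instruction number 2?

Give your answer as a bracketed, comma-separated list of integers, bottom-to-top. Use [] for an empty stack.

Step 1 ('push 15'): [15]
Step 2 ('neg'): [-15]

Answer: [-15]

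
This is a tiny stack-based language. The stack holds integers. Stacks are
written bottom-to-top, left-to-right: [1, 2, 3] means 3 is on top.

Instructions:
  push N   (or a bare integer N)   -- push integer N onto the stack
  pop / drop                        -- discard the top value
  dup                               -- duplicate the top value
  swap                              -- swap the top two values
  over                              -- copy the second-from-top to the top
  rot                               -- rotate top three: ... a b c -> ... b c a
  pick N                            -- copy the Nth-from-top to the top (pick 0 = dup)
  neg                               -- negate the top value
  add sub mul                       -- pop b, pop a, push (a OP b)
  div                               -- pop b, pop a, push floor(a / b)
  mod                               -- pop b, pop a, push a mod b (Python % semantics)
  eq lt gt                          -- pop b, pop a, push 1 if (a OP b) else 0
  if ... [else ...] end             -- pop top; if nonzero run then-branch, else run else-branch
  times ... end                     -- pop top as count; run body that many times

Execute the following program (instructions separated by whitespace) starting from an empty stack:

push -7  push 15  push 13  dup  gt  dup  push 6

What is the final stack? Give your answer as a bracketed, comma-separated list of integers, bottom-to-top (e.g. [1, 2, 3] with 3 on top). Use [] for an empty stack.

Answer: [-7, 15, 0, 0, 6]

Derivation:
After 'push -7': [-7]
After 'push 15': [-7, 15]
After 'push 13': [-7, 15, 13]
After 'dup': [-7, 15, 13, 13]
After 'gt': [-7, 15, 0]
After 'dup': [-7, 15, 0, 0]
After 'push 6': [-7, 15, 0, 0, 6]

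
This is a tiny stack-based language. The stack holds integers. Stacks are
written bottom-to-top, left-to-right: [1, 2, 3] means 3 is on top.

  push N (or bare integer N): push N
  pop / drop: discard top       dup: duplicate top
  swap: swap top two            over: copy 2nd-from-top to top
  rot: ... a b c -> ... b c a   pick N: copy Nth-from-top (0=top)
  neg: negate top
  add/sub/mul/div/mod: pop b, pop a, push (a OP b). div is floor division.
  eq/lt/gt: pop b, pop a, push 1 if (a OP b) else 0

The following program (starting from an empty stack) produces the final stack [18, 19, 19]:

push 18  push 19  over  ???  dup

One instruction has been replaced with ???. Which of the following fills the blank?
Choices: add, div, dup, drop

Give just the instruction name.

Answer: drop

Derivation:
Stack before ???: [18, 19, 18]
Stack after ???:  [18, 19]
Checking each choice:
  add: produces [18, 37, 37]
  div: produces [18, 1, 1]
  dup: produces [18, 19, 18, 18, 18]
  drop: MATCH


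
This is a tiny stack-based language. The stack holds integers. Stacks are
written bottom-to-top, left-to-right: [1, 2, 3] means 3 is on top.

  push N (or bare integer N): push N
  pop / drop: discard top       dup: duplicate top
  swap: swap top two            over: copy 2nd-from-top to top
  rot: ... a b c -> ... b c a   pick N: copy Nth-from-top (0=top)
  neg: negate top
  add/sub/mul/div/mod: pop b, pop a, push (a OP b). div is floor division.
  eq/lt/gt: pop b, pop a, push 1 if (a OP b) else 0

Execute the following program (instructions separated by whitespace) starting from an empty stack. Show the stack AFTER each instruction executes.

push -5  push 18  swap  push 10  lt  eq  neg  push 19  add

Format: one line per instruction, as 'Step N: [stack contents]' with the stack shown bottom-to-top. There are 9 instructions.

Step 1: [-5]
Step 2: [-5, 18]
Step 3: [18, -5]
Step 4: [18, -5, 10]
Step 5: [18, 1]
Step 6: [0]
Step 7: [0]
Step 8: [0, 19]
Step 9: [19]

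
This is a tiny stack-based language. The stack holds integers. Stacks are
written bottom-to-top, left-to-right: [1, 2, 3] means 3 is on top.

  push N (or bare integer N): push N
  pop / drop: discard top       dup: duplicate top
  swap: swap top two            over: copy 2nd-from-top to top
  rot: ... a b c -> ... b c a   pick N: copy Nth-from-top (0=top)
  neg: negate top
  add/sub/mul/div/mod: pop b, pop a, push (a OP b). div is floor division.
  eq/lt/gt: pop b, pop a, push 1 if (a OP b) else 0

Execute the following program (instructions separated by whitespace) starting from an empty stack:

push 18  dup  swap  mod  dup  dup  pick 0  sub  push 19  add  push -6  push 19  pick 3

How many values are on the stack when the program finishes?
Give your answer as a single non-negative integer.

Answer: 6

Derivation:
After 'push 18': stack = [18] (depth 1)
After 'dup': stack = [18, 18] (depth 2)
After 'swap': stack = [18, 18] (depth 2)
After 'mod': stack = [0] (depth 1)
After 'dup': stack = [0, 0] (depth 2)
After 'dup': stack = [0, 0, 0] (depth 3)
After 'pick 0': stack = [0, 0, 0, 0] (depth 4)
After 'sub': stack = [0, 0, 0] (depth 3)
After 'push 19': stack = [0, 0, 0, 19] (depth 4)
After 'add': stack = [0, 0, 19] (depth 3)
After 'push -6': stack = [0, 0, 19, -6] (depth 4)
After 'push 19': stack = [0, 0, 19, -6, 19] (depth 5)
After 'pick 3': stack = [0, 0, 19, -6, 19, 0] (depth 6)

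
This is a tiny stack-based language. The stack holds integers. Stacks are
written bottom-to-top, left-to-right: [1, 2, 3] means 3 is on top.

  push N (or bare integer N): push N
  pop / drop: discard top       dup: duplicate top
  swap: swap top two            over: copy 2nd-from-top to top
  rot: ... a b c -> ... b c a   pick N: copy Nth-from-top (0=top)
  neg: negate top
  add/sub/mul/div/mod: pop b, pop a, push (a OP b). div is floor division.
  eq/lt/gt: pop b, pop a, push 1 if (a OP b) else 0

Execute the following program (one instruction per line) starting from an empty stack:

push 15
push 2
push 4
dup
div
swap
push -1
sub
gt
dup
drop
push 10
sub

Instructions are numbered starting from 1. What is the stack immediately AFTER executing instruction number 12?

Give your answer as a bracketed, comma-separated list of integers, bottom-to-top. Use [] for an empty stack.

Answer: [15, 0, 10]

Derivation:
Step 1 ('push 15'): [15]
Step 2 ('push 2'): [15, 2]
Step 3 ('push 4'): [15, 2, 4]
Step 4 ('dup'): [15, 2, 4, 4]
Step 5 ('div'): [15, 2, 1]
Step 6 ('swap'): [15, 1, 2]
Step 7 ('push -1'): [15, 1, 2, -1]
Step 8 ('sub'): [15, 1, 3]
Step 9 ('gt'): [15, 0]
Step 10 ('dup'): [15, 0, 0]
Step 11 ('drop'): [15, 0]
Step 12 ('push 10'): [15, 0, 10]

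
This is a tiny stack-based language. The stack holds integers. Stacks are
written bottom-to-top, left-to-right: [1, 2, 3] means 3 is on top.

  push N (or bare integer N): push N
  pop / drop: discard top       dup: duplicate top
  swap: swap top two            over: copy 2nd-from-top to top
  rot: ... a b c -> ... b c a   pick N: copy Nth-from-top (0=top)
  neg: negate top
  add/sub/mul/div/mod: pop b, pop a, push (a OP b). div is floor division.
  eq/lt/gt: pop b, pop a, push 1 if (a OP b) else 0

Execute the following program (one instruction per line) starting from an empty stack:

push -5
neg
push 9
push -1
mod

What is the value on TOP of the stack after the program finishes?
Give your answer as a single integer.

Answer: 0

Derivation:
After 'push -5': [-5]
After 'neg': [5]
After 'push 9': [5, 9]
After 'push -1': [5, 9, -1]
After 'mod': [5, 0]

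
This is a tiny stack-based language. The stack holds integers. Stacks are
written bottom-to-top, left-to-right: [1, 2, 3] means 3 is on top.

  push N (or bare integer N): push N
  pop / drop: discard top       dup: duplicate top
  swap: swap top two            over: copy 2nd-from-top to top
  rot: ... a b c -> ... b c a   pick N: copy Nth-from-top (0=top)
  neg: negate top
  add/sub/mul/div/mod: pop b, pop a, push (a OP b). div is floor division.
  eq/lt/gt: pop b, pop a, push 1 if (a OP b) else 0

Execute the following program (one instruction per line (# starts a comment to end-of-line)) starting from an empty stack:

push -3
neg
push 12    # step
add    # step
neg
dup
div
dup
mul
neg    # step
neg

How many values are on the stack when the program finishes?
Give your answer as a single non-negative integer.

Answer: 1

Derivation:
After 'push -3': stack = [-3] (depth 1)
After 'neg': stack = [3] (depth 1)
After 'push 12': stack = [3, 12] (depth 2)
After 'add': stack = [15] (depth 1)
After 'neg': stack = [-15] (depth 1)
After 'dup': stack = [-15, -15] (depth 2)
After 'div': stack = [1] (depth 1)
After 'dup': stack = [1, 1] (depth 2)
After 'mul': stack = [1] (depth 1)
After 'neg': stack = [-1] (depth 1)
After 'neg': stack = [1] (depth 1)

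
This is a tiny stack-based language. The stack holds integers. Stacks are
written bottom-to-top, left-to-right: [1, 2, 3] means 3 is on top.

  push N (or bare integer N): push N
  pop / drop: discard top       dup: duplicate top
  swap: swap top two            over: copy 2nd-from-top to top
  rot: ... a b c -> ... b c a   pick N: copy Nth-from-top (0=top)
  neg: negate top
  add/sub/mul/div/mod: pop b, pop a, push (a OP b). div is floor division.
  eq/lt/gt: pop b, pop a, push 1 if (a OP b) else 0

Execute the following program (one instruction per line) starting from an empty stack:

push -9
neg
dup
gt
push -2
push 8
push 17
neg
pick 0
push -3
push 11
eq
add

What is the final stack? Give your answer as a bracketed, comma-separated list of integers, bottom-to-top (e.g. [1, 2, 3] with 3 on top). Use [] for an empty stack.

Answer: [0, -2, 8, -17, -17]

Derivation:
After 'push -9': [-9]
After 'neg': [9]
After 'dup': [9, 9]
After 'gt': [0]
After 'push -2': [0, -2]
After 'push 8': [0, -2, 8]
After 'push 17': [0, -2, 8, 17]
After 'neg': [0, -2, 8, -17]
After 'pick 0': [0, -2, 8, -17, -17]
After 'push -3': [0, -2, 8, -17, -17, -3]
After 'push 11': [0, -2, 8, -17, -17, -3, 11]
After 'eq': [0, -2, 8, -17, -17, 0]
After 'add': [0, -2, 8, -17, -17]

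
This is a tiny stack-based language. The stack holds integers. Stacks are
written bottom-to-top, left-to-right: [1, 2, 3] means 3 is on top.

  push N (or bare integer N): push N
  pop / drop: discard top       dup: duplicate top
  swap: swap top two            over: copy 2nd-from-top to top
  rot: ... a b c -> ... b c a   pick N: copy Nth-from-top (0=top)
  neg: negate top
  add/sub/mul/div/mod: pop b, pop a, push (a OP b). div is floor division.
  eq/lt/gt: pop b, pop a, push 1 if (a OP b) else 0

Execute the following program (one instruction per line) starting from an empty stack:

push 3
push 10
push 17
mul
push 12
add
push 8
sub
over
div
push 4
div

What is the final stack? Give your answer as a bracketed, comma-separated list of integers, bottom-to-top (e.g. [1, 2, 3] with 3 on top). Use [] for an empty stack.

Answer: [3, 14]

Derivation:
After 'push 3': [3]
After 'push 10': [3, 10]
After 'push 17': [3, 10, 17]
After 'mul': [3, 170]
After 'push 12': [3, 170, 12]
After 'add': [3, 182]
After 'push 8': [3, 182, 8]
After 'sub': [3, 174]
After 'over': [3, 174, 3]
After 'div': [3, 58]
After 'push 4': [3, 58, 4]
After 'div': [3, 14]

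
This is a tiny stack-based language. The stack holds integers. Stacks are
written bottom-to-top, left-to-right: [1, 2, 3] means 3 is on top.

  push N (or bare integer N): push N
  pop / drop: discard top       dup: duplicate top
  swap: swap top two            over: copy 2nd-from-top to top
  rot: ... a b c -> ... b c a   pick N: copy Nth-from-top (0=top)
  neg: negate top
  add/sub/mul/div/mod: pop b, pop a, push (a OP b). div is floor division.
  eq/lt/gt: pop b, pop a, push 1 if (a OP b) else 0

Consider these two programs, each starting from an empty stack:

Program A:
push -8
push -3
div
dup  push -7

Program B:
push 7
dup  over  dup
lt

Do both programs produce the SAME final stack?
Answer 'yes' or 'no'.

Answer: no

Derivation:
Program A trace:
  After 'push -8': [-8]
  After 'push -3': [-8, -3]
  After 'div': [2]
  After 'dup': [2, 2]
  After 'push -7': [2, 2, -7]
Program A final stack: [2, 2, -7]

Program B trace:
  After 'push 7': [7]
  After 'dup': [7, 7]
  After 'over': [7, 7, 7]
  After 'dup': [7, 7, 7, 7]
  After 'lt': [7, 7, 0]
Program B final stack: [7, 7, 0]
Same: no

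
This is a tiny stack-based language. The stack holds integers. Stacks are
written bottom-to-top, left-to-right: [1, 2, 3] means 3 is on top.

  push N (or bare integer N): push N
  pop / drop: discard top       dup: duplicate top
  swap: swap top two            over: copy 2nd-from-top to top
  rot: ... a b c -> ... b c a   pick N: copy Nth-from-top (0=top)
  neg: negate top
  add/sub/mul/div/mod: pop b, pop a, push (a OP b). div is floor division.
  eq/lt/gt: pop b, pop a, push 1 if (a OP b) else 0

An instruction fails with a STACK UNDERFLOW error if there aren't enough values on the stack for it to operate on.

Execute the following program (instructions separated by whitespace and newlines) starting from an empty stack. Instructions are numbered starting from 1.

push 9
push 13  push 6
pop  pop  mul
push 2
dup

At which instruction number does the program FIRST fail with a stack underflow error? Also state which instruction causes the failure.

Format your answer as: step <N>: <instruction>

Answer: step 6: mul

Derivation:
Step 1 ('push 9'): stack = [9], depth = 1
Step 2 ('push 13'): stack = [9, 13], depth = 2
Step 3 ('push 6'): stack = [9, 13, 6], depth = 3
Step 4 ('pop'): stack = [9, 13], depth = 2
Step 5 ('pop'): stack = [9], depth = 1
Step 6 ('mul'): needs 2 value(s) but depth is 1 — STACK UNDERFLOW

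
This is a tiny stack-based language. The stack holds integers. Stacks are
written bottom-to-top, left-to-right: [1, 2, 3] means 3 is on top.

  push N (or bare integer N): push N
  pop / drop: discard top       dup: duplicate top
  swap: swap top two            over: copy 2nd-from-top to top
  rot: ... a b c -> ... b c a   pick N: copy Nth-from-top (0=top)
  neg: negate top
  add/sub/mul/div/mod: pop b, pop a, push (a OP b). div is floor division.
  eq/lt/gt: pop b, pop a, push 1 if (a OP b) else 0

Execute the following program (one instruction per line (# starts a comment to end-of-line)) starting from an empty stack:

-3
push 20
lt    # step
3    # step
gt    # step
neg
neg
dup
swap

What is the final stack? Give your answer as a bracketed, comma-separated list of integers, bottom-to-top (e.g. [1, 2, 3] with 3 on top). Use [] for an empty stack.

After 'push -3': [-3]
After 'push 20': [-3, 20]
After 'lt': [1]
After 'push 3': [1, 3]
After 'gt': [0]
After 'neg': [0]
After 'neg': [0]
After 'dup': [0, 0]
After 'swap': [0, 0]

Answer: [0, 0]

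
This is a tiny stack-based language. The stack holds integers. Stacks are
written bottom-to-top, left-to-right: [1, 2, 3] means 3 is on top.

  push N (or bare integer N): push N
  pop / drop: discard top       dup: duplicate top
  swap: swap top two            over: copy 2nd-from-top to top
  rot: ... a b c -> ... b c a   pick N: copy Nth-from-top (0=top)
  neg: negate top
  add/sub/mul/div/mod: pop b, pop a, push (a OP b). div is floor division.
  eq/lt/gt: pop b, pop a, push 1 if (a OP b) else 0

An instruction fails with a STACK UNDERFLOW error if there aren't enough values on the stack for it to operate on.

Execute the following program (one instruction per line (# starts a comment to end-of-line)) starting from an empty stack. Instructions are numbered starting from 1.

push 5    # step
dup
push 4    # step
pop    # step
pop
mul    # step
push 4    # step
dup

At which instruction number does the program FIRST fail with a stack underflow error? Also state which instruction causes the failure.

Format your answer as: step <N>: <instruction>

Step 1 ('push 5'): stack = [5], depth = 1
Step 2 ('dup'): stack = [5, 5], depth = 2
Step 3 ('push 4'): stack = [5, 5, 4], depth = 3
Step 4 ('pop'): stack = [5, 5], depth = 2
Step 5 ('pop'): stack = [5], depth = 1
Step 6 ('mul'): needs 2 value(s) but depth is 1 — STACK UNDERFLOW

Answer: step 6: mul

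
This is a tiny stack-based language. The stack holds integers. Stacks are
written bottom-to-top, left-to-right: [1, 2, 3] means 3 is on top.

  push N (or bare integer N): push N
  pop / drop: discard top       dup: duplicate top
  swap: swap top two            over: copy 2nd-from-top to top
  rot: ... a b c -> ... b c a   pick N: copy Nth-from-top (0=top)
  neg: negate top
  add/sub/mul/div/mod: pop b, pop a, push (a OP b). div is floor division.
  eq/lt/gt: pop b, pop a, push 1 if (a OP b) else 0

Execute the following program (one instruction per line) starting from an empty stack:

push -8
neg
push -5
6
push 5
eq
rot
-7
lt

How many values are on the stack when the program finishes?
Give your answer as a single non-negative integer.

Answer: 3

Derivation:
After 'push -8': stack = [-8] (depth 1)
After 'neg': stack = [8] (depth 1)
After 'push -5': stack = [8, -5] (depth 2)
After 'push 6': stack = [8, -5, 6] (depth 3)
After 'push 5': stack = [8, -5, 6, 5] (depth 4)
After 'eq': stack = [8, -5, 0] (depth 3)
After 'rot': stack = [-5, 0, 8] (depth 3)
After 'push -7': stack = [-5, 0, 8, -7] (depth 4)
After 'lt': stack = [-5, 0, 0] (depth 3)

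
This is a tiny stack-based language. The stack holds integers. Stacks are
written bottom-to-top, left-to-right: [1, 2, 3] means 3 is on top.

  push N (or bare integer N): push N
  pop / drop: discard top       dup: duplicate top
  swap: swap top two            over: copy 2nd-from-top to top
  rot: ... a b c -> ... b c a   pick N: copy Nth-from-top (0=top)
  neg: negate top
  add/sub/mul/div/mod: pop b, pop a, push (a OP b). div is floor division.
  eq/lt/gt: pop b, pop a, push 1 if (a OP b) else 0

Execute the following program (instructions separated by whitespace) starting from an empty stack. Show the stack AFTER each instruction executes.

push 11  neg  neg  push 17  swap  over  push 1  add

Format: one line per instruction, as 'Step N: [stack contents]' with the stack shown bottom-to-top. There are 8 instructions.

Step 1: [11]
Step 2: [-11]
Step 3: [11]
Step 4: [11, 17]
Step 5: [17, 11]
Step 6: [17, 11, 17]
Step 7: [17, 11, 17, 1]
Step 8: [17, 11, 18]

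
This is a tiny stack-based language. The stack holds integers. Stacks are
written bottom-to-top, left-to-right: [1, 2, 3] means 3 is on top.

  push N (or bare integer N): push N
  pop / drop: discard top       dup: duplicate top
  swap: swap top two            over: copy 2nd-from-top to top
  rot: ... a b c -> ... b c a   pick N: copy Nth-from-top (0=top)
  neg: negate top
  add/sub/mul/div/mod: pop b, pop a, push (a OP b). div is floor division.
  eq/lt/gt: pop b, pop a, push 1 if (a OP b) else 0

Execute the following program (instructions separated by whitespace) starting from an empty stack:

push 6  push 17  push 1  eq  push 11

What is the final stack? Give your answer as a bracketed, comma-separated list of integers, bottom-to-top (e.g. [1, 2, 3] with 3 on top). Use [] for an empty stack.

Answer: [6, 0, 11]

Derivation:
After 'push 6': [6]
After 'push 17': [6, 17]
After 'push 1': [6, 17, 1]
After 'eq': [6, 0]
After 'push 11': [6, 0, 11]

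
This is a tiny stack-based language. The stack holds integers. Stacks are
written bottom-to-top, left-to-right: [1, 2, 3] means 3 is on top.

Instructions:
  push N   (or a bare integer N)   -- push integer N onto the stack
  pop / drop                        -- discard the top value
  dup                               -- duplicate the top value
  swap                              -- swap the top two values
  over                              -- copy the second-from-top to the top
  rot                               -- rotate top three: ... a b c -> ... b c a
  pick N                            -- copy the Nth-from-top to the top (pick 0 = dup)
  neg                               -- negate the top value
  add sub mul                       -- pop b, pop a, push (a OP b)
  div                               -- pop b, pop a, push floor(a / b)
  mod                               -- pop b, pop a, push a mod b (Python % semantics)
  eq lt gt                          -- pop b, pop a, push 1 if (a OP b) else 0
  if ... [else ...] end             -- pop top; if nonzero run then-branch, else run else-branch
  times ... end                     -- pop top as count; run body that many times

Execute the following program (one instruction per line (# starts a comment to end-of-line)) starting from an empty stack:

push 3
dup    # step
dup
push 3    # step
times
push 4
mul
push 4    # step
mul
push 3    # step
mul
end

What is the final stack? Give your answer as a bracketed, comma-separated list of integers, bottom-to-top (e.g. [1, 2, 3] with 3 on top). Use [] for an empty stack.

Answer: [3, 3, 331776]

Derivation:
After 'push 3': [3]
After 'dup': [3, 3]
After 'dup': [3, 3, 3]
After 'push 3': [3, 3, 3, 3]
After 'times': [3, 3, 3]
After 'push 4': [3, 3, 3, 4]
After 'mul': [3, 3, 12]
After 'push 4': [3, 3, 12, 4]
After 'mul': [3, 3, 48]
After 'push 3': [3, 3, 48, 3]
After 'mul': [3, 3, 144]
After 'push 4': [3, 3, 144, 4]
After 'mul': [3, 3, 576]
After 'push 4': [3, 3, 576, 4]
After 'mul': [3, 3, 2304]
After 'push 3': [3, 3, 2304, 3]
After 'mul': [3, 3, 6912]
After 'push 4': [3, 3, 6912, 4]
After 'mul': [3, 3, 27648]
After 'push 4': [3, 3, 27648, 4]
After 'mul': [3, 3, 110592]
After 'push 3': [3, 3, 110592, 3]
After 'mul': [3, 3, 331776]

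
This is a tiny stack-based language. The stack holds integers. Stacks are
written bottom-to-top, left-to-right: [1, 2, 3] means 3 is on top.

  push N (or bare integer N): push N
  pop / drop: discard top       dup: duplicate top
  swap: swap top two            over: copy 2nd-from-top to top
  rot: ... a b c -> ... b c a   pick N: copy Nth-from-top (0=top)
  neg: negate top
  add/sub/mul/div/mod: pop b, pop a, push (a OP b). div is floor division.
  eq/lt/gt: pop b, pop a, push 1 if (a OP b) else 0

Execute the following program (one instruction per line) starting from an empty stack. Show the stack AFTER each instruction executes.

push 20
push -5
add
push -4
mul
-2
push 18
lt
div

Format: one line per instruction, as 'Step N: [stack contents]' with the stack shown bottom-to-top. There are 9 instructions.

Step 1: [20]
Step 2: [20, -5]
Step 3: [15]
Step 4: [15, -4]
Step 5: [-60]
Step 6: [-60, -2]
Step 7: [-60, -2, 18]
Step 8: [-60, 1]
Step 9: [-60]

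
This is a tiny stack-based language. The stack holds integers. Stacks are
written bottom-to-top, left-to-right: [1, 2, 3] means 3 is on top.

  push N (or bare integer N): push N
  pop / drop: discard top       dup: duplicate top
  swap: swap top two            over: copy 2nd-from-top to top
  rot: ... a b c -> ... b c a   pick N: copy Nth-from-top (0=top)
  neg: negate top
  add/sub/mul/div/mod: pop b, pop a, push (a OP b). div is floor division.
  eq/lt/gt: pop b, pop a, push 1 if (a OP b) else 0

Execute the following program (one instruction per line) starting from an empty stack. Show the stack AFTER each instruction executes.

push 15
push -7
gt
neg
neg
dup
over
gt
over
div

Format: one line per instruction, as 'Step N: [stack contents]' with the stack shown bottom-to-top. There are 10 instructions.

Step 1: [15]
Step 2: [15, -7]
Step 3: [1]
Step 4: [-1]
Step 5: [1]
Step 6: [1, 1]
Step 7: [1, 1, 1]
Step 8: [1, 0]
Step 9: [1, 0, 1]
Step 10: [1, 0]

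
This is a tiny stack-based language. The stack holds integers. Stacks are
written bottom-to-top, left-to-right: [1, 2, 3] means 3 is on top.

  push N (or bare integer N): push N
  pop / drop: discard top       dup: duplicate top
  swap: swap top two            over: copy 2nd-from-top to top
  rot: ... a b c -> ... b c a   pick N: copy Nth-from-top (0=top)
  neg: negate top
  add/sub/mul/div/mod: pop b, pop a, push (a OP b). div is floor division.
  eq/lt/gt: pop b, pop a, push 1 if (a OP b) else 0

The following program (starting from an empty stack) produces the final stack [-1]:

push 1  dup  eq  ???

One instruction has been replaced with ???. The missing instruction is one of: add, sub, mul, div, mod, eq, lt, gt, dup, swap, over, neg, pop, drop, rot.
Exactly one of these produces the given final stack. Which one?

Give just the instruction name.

Stack before ???: [1]
Stack after ???:  [-1]
The instruction that transforms [1] -> [-1] is: neg

Answer: neg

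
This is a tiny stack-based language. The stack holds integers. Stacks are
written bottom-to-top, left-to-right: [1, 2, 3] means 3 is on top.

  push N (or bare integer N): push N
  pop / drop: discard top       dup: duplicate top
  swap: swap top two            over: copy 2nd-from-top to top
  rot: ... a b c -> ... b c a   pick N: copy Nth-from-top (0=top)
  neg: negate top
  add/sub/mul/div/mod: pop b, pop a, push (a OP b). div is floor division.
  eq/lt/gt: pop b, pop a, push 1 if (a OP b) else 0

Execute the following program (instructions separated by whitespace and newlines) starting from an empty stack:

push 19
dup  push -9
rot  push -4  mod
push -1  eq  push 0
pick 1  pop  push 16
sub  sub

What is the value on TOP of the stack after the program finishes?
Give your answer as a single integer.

Answer: 17

Derivation:
After 'push 19': [19]
After 'dup': [19, 19]
After 'push -9': [19, 19, -9]
After 'rot': [19, -9, 19]
After 'push -4': [19, -9, 19, -4]
After 'mod': [19, -9, -1]
After 'push -1': [19, -9, -1, -1]
After 'eq': [19, -9, 1]
After 'push 0': [19, -9, 1, 0]
After 'pick 1': [19, -9, 1, 0, 1]
After 'pop': [19, -9, 1, 0]
After 'push 16': [19, -9, 1, 0, 16]
After 'sub': [19, -9, 1, -16]
After 'sub': [19, -9, 17]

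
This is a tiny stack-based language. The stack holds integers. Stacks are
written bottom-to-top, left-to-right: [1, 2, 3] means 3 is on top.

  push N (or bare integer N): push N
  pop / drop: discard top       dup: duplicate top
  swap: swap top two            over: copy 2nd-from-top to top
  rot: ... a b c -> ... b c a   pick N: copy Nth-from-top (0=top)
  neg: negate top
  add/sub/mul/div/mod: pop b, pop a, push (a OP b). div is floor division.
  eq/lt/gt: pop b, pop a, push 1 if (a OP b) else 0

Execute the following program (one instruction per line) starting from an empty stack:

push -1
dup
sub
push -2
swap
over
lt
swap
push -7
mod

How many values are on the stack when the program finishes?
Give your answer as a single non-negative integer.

After 'push -1': stack = [-1] (depth 1)
After 'dup': stack = [-1, -1] (depth 2)
After 'sub': stack = [0] (depth 1)
After 'push -2': stack = [0, -2] (depth 2)
After 'swap': stack = [-2, 0] (depth 2)
After 'over': stack = [-2, 0, -2] (depth 3)
After 'lt': stack = [-2, 0] (depth 2)
After 'swap': stack = [0, -2] (depth 2)
After 'push -7': stack = [0, -2, -7] (depth 3)
After 'mod': stack = [0, -2] (depth 2)

Answer: 2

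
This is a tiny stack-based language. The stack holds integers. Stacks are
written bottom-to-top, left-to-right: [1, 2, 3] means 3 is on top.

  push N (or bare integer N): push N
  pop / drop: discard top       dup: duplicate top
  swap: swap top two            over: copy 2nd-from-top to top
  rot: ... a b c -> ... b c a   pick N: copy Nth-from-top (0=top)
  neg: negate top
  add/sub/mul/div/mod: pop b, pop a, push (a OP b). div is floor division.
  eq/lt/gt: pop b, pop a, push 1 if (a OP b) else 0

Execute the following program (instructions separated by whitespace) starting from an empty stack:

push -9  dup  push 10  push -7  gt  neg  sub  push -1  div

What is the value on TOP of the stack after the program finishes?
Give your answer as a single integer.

After 'push -9': [-9]
After 'dup': [-9, -9]
After 'push 10': [-9, -9, 10]
After 'push -7': [-9, -9, 10, -7]
After 'gt': [-9, -9, 1]
After 'neg': [-9, -9, -1]
After 'sub': [-9, -8]
After 'push -1': [-9, -8, -1]
After 'div': [-9, 8]

Answer: 8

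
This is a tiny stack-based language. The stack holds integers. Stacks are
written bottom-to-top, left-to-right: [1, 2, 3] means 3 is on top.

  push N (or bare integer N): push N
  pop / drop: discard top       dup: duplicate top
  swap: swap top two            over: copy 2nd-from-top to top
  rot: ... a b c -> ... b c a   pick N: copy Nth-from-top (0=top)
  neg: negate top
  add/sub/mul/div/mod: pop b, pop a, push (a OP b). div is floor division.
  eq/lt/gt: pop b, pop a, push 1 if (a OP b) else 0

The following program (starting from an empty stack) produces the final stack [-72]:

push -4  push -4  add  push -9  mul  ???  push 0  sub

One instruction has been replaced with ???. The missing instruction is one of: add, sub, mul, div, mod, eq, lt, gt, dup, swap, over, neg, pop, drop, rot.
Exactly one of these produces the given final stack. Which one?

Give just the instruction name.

Stack before ???: [72]
Stack after ???:  [-72]
The instruction that transforms [72] -> [-72] is: neg

Answer: neg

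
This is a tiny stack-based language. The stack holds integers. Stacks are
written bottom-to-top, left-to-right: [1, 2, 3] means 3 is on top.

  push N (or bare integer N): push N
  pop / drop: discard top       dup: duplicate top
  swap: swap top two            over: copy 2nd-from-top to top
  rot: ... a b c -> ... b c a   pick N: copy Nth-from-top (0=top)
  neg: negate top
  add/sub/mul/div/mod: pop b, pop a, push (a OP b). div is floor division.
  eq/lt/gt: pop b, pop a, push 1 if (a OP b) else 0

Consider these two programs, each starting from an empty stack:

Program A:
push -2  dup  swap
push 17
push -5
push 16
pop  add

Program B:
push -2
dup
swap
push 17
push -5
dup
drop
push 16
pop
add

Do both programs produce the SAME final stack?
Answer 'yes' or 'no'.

Answer: yes

Derivation:
Program A trace:
  After 'push -2': [-2]
  After 'dup': [-2, -2]
  After 'swap': [-2, -2]
  After 'push 17': [-2, -2, 17]
  After 'push -5': [-2, -2, 17, -5]
  After 'push 16': [-2, -2, 17, -5, 16]
  After 'pop': [-2, -2, 17, -5]
  After 'add': [-2, -2, 12]
Program A final stack: [-2, -2, 12]

Program B trace:
  After 'push -2': [-2]
  After 'dup': [-2, -2]
  After 'swap': [-2, -2]
  After 'push 17': [-2, -2, 17]
  After 'push -5': [-2, -2, 17, -5]
  After 'dup': [-2, -2, 17, -5, -5]
  After 'drop': [-2, -2, 17, -5]
  After 'push 16': [-2, -2, 17, -5, 16]
  After 'pop': [-2, -2, 17, -5]
  After 'add': [-2, -2, 12]
Program B final stack: [-2, -2, 12]
Same: yes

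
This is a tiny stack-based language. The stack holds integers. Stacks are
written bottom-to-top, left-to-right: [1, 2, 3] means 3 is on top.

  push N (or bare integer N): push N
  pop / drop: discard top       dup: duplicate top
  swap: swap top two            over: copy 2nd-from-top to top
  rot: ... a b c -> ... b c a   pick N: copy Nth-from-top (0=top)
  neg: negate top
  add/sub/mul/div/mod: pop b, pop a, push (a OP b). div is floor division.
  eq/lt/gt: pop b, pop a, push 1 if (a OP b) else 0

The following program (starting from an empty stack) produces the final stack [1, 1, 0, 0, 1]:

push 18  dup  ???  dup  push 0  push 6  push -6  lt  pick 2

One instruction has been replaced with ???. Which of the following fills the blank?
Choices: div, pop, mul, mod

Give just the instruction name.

Stack before ???: [18, 18]
Stack after ???:  [1]
Checking each choice:
  div: MATCH
  pop: produces [18, 18, 0, 0, 18]
  mul: produces [324, 324, 0, 0, 324]
  mod: produces [0, 0, 0, 0, 0]


Answer: div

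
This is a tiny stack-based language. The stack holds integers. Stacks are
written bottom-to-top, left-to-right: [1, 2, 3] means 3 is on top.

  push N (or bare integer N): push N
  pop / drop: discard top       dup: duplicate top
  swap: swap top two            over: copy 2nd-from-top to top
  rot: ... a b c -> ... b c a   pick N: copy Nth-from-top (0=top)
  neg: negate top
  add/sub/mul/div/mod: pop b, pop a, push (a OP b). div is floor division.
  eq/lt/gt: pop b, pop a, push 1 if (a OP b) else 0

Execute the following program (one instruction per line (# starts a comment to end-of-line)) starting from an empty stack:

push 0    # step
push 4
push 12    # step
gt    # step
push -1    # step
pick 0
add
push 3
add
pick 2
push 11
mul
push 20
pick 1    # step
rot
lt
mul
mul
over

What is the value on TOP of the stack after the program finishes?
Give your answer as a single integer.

After 'push 0': [0]
After 'push 4': [0, 4]
After 'push 12': [0, 4, 12]
After 'gt': [0, 0]
After 'push -1': [0, 0, -1]
After 'pick 0': [0, 0, -1, -1]
After 'add': [0, 0, -2]
After 'push 3': [0, 0, -2, 3]
After 'add': [0, 0, 1]
After 'pick 2': [0, 0, 1, 0]
After 'push 11': [0, 0, 1, 0, 11]
After 'mul': [0, 0, 1, 0]
After 'push 20': [0, 0, 1, 0, 20]
After 'pick 1': [0, 0, 1, 0, 20, 0]
After 'rot': [0, 0, 1, 20, 0, 0]
After 'lt': [0, 0, 1, 20, 0]
After 'mul': [0, 0, 1, 0]
After 'mul': [0, 0, 0]
After 'over': [0, 0, 0, 0]

Answer: 0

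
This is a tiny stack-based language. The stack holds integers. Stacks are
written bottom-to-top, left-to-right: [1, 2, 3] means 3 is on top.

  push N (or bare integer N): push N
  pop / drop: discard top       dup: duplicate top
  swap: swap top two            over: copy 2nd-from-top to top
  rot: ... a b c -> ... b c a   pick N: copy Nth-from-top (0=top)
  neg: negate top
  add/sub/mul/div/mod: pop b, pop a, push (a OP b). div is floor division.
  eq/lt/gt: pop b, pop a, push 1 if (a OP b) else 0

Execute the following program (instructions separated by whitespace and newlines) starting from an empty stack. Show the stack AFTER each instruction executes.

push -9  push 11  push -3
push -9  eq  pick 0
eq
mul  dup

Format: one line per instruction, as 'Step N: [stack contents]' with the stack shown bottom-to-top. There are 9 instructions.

Step 1: [-9]
Step 2: [-9, 11]
Step 3: [-9, 11, -3]
Step 4: [-9, 11, -3, -9]
Step 5: [-9, 11, 0]
Step 6: [-9, 11, 0, 0]
Step 7: [-9, 11, 1]
Step 8: [-9, 11]
Step 9: [-9, 11, 11]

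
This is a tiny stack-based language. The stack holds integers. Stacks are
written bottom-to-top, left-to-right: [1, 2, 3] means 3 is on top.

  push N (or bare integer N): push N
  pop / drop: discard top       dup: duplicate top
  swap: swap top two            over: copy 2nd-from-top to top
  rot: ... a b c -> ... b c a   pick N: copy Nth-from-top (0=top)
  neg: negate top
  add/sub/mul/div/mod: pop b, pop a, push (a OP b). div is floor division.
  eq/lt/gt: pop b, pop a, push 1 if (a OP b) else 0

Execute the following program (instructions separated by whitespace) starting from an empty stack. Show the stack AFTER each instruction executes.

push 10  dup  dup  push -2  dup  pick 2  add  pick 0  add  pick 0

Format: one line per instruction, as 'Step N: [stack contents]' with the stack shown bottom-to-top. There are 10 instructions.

Step 1: [10]
Step 2: [10, 10]
Step 3: [10, 10, 10]
Step 4: [10, 10, 10, -2]
Step 5: [10, 10, 10, -2, -2]
Step 6: [10, 10, 10, -2, -2, 10]
Step 7: [10, 10, 10, -2, 8]
Step 8: [10, 10, 10, -2, 8, 8]
Step 9: [10, 10, 10, -2, 16]
Step 10: [10, 10, 10, -2, 16, 16]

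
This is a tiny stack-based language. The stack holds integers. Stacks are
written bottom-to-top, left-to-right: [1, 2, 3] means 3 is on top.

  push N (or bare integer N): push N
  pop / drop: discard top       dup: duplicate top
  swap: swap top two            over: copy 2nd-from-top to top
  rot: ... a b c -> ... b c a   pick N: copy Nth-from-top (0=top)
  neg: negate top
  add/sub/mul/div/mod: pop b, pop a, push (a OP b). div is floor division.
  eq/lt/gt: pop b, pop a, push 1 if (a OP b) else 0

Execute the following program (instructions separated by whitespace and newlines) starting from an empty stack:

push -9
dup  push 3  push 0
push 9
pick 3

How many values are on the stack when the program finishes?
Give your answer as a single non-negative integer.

After 'push -9': stack = [-9] (depth 1)
After 'dup': stack = [-9, -9] (depth 2)
After 'push 3': stack = [-9, -9, 3] (depth 3)
After 'push 0': stack = [-9, -9, 3, 0] (depth 4)
After 'push 9': stack = [-9, -9, 3, 0, 9] (depth 5)
After 'pick 3': stack = [-9, -9, 3, 0, 9, -9] (depth 6)

Answer: 6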